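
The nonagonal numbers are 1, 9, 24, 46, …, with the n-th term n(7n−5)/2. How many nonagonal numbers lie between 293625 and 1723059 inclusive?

413

The n-th nonagonal number is n(7n−5)/2.
Smallest index with value ≥ 293625: n = 290 (giving 293625).
Largest index with value ≤ 1723059: n = 702 (giving 1723059).
Indices 290 through 702: 413 terms.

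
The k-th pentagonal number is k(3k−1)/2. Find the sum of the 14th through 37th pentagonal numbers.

Σ i(3i−1)/2 = (3Σi² − Σi) / 2 over i = 14..37.
Σi = 703 − 91 = 612 and Σi² = 17575 − 819 = 16756.
(3·16756 − 1·612) / 2 = 49656/2 = 24828.

24828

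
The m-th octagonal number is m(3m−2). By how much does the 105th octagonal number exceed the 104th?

Consecutive octagonal numbers differ by 6n − 5: here 6·105 − 5 = 625.

625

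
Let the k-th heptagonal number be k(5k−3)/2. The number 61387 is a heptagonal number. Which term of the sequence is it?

157

Set n(5n−3)/2 = 61387, giving 5n² − 3n − 122774 = 0.
The discriminant is 9 + 40·61387 = 2455489, and √2455489 = 1567.
So n = (3 + 1567) / 10 = 1570/10 = 157.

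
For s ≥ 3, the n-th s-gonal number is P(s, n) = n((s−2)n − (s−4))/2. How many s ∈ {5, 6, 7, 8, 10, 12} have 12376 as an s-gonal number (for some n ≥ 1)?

2

s = 5: P(5, 91) = 12376. ✓
s = 6: P(6, 78) = 12090 and P(6, 79) = 12403; 12376 is not s-gonal.
s = 7: P(7, 70) = 12145 and P(7, 71) = 12496; 12376 is not s-gonal.
s = 8: P(8, 64) = 12160 and P(8, 65) = 12545; 12376 is not s-gonal.
s = 10: P(10, 56) = 12376. ✓
s = 12: P(12, 50) = 12300 and P(12, 51) = 12801; 12376 is not s-gonal.
Hits: s ∈ {5, 10} → 2.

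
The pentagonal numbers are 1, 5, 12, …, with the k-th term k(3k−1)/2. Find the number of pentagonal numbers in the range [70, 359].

The n-th pentagonal number is n(3n−1)/2.
Smallest index with value ≥ 70: n = 7 (giving 70).
Largest index with value ≤ 359: n = 15 (giving 330).
Indices 7 through 15: 9 terms.

9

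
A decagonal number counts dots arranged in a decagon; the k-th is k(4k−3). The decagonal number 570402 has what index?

Set n(4n−3) = 570402, giving 4n² − 3n − 570402 = 0.
The discriminant is 9 + 16·570402 = 9126441, and √9126441 = 3021.
So n = (3 + 3021) / 8 = 3024/8 = 378.

378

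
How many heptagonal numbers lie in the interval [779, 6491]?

The n-th heptagonal number is n(5n−3)/2.
Smallest index with value ≥ 779: n = 18 (giving 783).
Largest index with value ≤ 6491: n = 51 (giving 6426).
Indices 18 through 51: 34 terms.

34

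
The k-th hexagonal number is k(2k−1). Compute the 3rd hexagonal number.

The 3rd hexagonal number is n(2n−1) with n = 3.
3·(2·3 − 1) = 3·5 = 15.

15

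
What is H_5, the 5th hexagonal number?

5·(2·5 − 1) = 5·9 = 45.

45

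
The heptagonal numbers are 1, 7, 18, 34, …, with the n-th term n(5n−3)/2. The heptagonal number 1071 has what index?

21

Set n(5n−3)/2 = 1071, giving 5n² − 3n − 2142 = 0.
The discriminant is 9 + 40·1071 = 42849, and √42849 = 207.
So n = (3 + 207) / 10 = 210/10 = 21.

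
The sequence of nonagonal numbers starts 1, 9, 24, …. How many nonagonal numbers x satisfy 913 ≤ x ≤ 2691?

The n-th nonagonal number is n(7n−5)/2.
Smallest index with value ≥ 913: n = 17 (giving 969).
Largest index with value ≤ 2691: n = 28 (giving 2674).
Indices 17 through 28: 12 terms.

12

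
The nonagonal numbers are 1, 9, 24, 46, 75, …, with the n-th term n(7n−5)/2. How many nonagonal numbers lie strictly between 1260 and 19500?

The n-th nonagonal number is n(7n−5)/2.
Smallest index with value > 1260: n = 20 (giving 1350).
Largest index with value < 19500: n = 74 (giving 18981).
Indices 20 through 74: 55 terms.

55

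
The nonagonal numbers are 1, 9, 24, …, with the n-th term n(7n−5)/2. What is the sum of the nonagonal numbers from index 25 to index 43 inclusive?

Σ i(7i−5)/2 = (7Σi² − 5Σi) / 2 over i = 25..43.
Σi = 946 − 300 = 646 and Σi² = 27434 − 4900 = 22534.
(7·22534 − 5·646) / 2 = 154508/2 = 77254.

77254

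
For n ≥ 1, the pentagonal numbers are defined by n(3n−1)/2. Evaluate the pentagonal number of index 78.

78·(3·78 − 1)/2 = 78·233/2 = 9087.

9087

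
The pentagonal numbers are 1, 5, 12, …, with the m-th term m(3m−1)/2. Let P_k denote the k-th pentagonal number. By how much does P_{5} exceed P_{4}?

13

Consecutive pentagonal numbers differ by 3n − 2: here 3·5 − 2 = 13.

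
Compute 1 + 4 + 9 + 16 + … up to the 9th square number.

285

Σ_{i=1}^{9} i² = 9·10·19/6 = 285.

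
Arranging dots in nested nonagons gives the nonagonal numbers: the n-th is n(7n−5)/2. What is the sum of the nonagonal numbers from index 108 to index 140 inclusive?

Σ i(7i−5)/2 = (7Σi² − 5Σi) / 2 over i = 108..140.
Σi = 9870 − 5778 = 4092 and Σi² = 924490 − 414090 = 510400.
(7·510400 − 5·4092) / 2 = 3552340/2 = 1776170.

1776170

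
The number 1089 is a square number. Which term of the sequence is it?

33

We need n² = 1089, so n = √1089 = 33.
Check: 33² = 1089. ✓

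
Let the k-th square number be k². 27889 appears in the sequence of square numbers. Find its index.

We need n² = 27889, so n = √27889 = 167.

167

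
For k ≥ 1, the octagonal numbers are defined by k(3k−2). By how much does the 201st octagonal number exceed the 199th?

201·(3·201 − 2) = 120801 and 199·(3·199 − 2) = 118405.
Difference: 120801 − 118405 = 2396.

2396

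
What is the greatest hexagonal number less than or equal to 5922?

5778

Solve n(2n−1) ≤ 5922 for integer n.
n = 54 gives 5778 ≤ 5922, while n = 55 gives 5995 > 5922; so the answer is 5778.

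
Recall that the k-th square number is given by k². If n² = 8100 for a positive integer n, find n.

90

We need n² = 8100, so n = √8100 = 90.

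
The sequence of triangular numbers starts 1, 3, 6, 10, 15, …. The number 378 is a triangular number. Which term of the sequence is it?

27

Set n(n+1)/2 = 378, giving n² + n − 756 = 0.
So n = (-1 + 55) / 2 = 54/2 = 27.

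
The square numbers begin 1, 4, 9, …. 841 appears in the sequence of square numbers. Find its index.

We need n² = 841, so n = √841 = 29.

29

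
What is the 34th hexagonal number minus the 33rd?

Consecutive hexagonal numbers differ by 4n − 3: here 4·34 − 3 = 133.

133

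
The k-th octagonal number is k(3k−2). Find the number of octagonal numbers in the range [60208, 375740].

The n-th octagonal number is n(3n−2).
Smallest index with value ≥ 60208: n = 142 (giving 60208).
Largest index with value ≤ 375740: n = 354 (giving 375240).
Indices 142 through 354: 213 terms.

213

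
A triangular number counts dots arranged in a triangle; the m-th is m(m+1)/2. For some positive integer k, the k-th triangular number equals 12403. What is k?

Set n(n+1)/2 = 12403, giving n² + n − 24806 = 0.
So n = (-1 + 315) / 2 = 314/2 = 157.
Check: 157·158/2 = 12403. ✓

157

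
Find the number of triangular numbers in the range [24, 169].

The n-th triangular number is n(n+1)/2.
Smallest index with value ≥ 24: n = 7 (giving 28).
Largest index with value ≤ 169: n = 17 (giving 153).
Indices 7 through 17: 11 terms.

11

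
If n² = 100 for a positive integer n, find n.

We need n² = 100, so n = √100 = 10.
Check: 10² = 100. ✓

10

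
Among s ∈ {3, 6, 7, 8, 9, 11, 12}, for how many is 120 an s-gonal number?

2

s = 3: P(3, 15) = 120. ✓
s = 6: P(6, 8) = 120. ✓
s = 7: P(7, 7) = 112 and P(7, 8) = 148; 120 is not s-gonal.
s = 8: P(8, 6) = 96 and P(8, 7) = 133; 120 is not s-gonal.
s = 9: P(9, 6) = 111 and P(9, 7) = 154; 120 is not s-gonal.
s = 11: P(11, 5) = 95 and P(11, 6) = 141; 120 is not s-gonal.
s = 12: P(12, 5) = 105 and P(12, 6) = 156; 120 is not s-gonal.
Hits: s ∈ {3, 6} → 2.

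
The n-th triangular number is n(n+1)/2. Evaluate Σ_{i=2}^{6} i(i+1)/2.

55

Σ i(i+1)/2 = (Σi² + Σi) / 2 over i = 2..6.
Σi = 21 − 1 = 20 and Σi² = 91 − 1 = 90.
(1·90 + 1·20) / 2 = 110/2 = 55.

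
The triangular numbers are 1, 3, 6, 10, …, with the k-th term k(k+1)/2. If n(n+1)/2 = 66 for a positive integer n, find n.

11

Set n(n+1)/2 = 66, giving n² + n − 132 = 0.
The discriminant is 1 + 8·66 = 529, and √529 = 23.
So n = (-1 + 23) / 2 = 22/2 = 11.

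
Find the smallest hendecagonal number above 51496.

Solve n(9n−7)/2 > 51496 for integer n.
The largest n with value ≤ 51496 is 107 (since 51146 ≤ 51496 < 52110), so the first above is n = 108, value 52110.

52110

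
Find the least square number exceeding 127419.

Solve n² > 127419 for integer n.
The largest n with value ≤ 127419 is 356 (since 126736 ≤ 127419 < 127449), so the first above is n = 357, value 127449.

127449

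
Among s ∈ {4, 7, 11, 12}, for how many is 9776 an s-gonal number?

1

s = 4: P(4, 98) = 9604 and P(4, 99) = 9801; 9776 is not s-gonal.
s = 7: P(7, 62) = 9517 and P(7, 63) = 9828; 9776 is not s-gonal.
s = 11: P(11, 47) = 9776. ✓
s = 12: P(12, 44) = 9504 and P(12, 45) = 9945; 9776 is not s-gonal.
Hits: s ∈ {11} → 1.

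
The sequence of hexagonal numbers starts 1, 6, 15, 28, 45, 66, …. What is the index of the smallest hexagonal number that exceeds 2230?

Solve n(2n−1) > 2230 for integer n.
The largest n with value ≤ 2230 is 33 (since 2145 ≤ 2230 < 2278), so the first above is n = 34, value 2278.

34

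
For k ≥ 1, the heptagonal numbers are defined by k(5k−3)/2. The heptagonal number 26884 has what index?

Set n(5n−3)/2 = 26884, giving 5n² − 3n − 53768 = 0.
The discriminant is 9 + 40·26884 = 1075369, and √1075369 = 1037.
So n = (3 + 1037) / 10 = 1040/10 = 104.
Check: 104·(5·104 − 3)/2 = 26884. ✓

104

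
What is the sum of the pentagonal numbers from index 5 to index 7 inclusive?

156

Σ i(3i−1)/2 = (3Σi² − Σi) / 2 over i = 5..7.
Σi = 28 − 10 = 18 and Σi² = 140 − 30 = 110.
(3·110 − 1·18) / 2 = 312/2 = 156.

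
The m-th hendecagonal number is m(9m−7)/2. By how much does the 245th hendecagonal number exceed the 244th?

2197

Consecutive hendecagonal numbers differ by 9n − 8: here 9·245 − 8 = 2197.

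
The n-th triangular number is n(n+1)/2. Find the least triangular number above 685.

703

Solve n(n+1)/2 > 685 for integer n.
The largest n with value ≤ 685 is 36 (since 666 ≤ 685 < 703), so the first above is n = 37, value 703.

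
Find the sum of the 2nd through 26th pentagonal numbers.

9125

Σ i(3i−1)/2 = (3Σi² − Σi) / 2 over i = 2..26.
Σi = 351 − 1 = 350 and Σi² = 6201 − 1 = 6200.
(3·6200 − 1·350) / 2 = 18250/2 = 9125.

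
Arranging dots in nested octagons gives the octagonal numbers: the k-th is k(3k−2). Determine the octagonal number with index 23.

1541

The 23rd octagonal number is n(3n−2) with n = 23.
23·(3·23 − 2) = 23·67 = 1541.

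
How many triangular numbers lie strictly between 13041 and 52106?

161

The n-th triangular number is n(n+1)/2.
Smallest index with value > 13041: n = 162 (giving 13203).
Largest index with value < 52106: n = 322 (giving 52003).
Indices 162 through 322: 161 terms.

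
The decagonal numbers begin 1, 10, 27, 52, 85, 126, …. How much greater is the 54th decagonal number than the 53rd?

425

Consecutive decagonal numbers differ by 8n − 7: here 8·54 − 7 = 425.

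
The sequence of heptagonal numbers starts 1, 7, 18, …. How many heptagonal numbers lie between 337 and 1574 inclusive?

14

The n-th heptagonal number is n(5n−3)/2.
Smallest index with value ≥ 337: n = 12 (giving 342).
Largest index with value ≤ 1574: n = 25 (giving 1525).
Indices 12 through 25: 14 terms.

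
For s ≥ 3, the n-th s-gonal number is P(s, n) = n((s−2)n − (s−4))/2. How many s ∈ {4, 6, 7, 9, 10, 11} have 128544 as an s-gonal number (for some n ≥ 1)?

1

s = 4: P(4, 358) = 128164 and P(4, 359) = 128881; 128544 is not s-gonal.
s = 6: P(6, 253) = 127765 and P(6, 254) = 128778; 128544 is not s-gonal.
s = 7: P(7, 227) = 128482 and P(7, 228) = 129618; 128544 is not s-gonal.
s = 9: P(9, 192) = 128544. ✓
s = 10: P(10, 179) = 127627 and P(10, 180) = 129060; 128544 is not s-gonal.
s = 11: P(11, 169) = 127933 and P(11, 170) = 129455; 128544 is not s-gonal.
Hits: s ∈ {9} → 1.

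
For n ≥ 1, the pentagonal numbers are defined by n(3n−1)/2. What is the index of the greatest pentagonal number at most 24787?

128

Solve n(3n−1)/2 ≤ 24787 for integer n.
n = 128 gives 24512 ≤ 24787, while n = 129 gives 24897 > 24787; so the answer is index 128.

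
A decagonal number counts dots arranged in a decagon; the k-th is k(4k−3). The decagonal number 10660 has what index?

Set n(4n−3) = 10660, giving 4n² − 3n − 10660 = 0.
The discriminant is 9 + 16·10660 = 170569, and √170569 = 413.
So n = (3 + 413) / 8 = 416/8 = 52.

52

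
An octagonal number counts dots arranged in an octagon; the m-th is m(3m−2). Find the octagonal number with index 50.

7400

The 50th octagonal number is n(3n−2) with n = 50.
50·(3·50 − 2) = 50·148 = 7400.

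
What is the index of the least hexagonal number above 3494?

Solve n(2n−1) > 3494 for integer n.
The largest n with value ≤ 3494 is 42 (since 3486 ≤ 3494 < 3655), so the first above is n = 43, value 3655.

43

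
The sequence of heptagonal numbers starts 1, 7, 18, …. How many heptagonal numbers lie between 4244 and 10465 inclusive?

The n-th heptagonal number is n(5n−3)/2.
Smallest index with value ≥ 4244: n = 42 (giving 4347).
Largest index with value ≤ 10465: n = 65 (giving 10465).
Indices 42 through 65: 24 terms.

24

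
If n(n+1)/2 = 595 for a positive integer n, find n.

Set n(n+1)/2 = 595, giving n² + n − 1190 = 0.
So n = (-1 + 69) / 2 = 68/2 = 34.
Check: 34·35/2 = 595. ✓

34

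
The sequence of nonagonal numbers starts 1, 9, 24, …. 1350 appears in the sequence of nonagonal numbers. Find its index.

20

Set n(7n−5)/2 = 1350, giving 7n² − 5n − 2700 = 0.
The discriminant is 25 + 56·1350 = 75625, and √75625 = 275.
So n = (5 + 275) / 14 = 280/14 = 20.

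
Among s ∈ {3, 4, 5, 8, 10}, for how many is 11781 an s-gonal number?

2

s = 3: P(3, 153) = 11781. ✓
s = 4: P(4, 108) = 11664 and P(4, 109) = 11881; 11781 is not s-gonal.
s = 5: P(5, 88) = 11572 and P(5, 89) = 11837; 11781 is not s-gonal.
s = 8: P(8, 63) = 11781. ✓
s = 10: P(10, 54) = 11502 and P(10, 55) = 11935; 11781 is not s-gonal.
Hits: s ∈ {3, 8} → 2.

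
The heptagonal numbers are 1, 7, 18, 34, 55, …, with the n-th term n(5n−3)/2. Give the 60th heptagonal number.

The 60th heptagonal number is n(5n−3)/2 with n = 60.
60·(5·60 − 3)/2 = 60·297/2 = 8910.

8910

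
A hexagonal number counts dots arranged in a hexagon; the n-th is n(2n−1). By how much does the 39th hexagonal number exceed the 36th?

39·(2·39 − 1) = 3003 and 36·(2·36 − 1) = 2556.
Difference: 3003 − 2556 = 447.

447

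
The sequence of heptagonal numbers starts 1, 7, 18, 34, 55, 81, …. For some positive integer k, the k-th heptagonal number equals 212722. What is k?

292

Set n(5n−3)/2 = 212722, giving 5n² − 3n − 425444 = 0.
So n = (3 + 2917) / 10 = 2920/10 = 292.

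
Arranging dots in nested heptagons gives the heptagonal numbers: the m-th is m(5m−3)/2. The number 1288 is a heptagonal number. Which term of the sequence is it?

23

Set n(5n−3)/2 = 1288, giving 5n² − 3n − 2576 = 0.
So n = (3 + 227) / 10 = 230/10 = 23.
Check: 23·(5·23 − 3)/2 = 1288. ✓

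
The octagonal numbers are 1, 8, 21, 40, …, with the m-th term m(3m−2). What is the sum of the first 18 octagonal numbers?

Σ i(3i−2) = 3Σi² − 2Σi over i = 1..18.
Σi = 171 and Σi² = 2109.
3·2109 − 2·171 = 5985.

5985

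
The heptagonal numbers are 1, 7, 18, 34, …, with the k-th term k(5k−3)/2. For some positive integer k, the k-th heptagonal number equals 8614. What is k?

59

Set n(5n−3)/2 = 8614, giving 5n² − 3n − 17228 = 0.
The discriminant is 9 + 40·8614 = 344569, and √344569 = 587.
So n = (3 + 587) / 10 = 590/10 = 59.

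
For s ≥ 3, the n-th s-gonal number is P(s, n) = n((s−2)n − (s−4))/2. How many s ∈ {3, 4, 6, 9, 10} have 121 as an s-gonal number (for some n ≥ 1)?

1

s = 3: P(3, 15) = 120 and P(3, 16) = 136; 121 is not s-gonal.
s = 4: P(4, 11) = 121. ✓
s = 6: P(6, 8) = 120 and P(6, 9) = 153; 121 is not s-gonal.
s = 9: P(9, 6) = 111 and P(9, 7) = 154; 121 is not s-gonal.
s = 10: P(10, 5) = 85 and P(10, 6) = 126; 121 is not s-gonal.
Hits: s ∈ {4} → 1.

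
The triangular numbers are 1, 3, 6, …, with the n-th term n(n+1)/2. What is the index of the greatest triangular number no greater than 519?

31

Solve n(n+1)/2 ≤ 519 for integer n.
n = 31 gives 496 ≤ 519, while n = 32 gives 528 > 519; so the answer is index 31.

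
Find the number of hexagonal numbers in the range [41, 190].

The n-th hexagonal number is n(2n−1).
Smallest index with value ≥ 41: n = 5 (giving 45).
Largest index with value ≤ 190: n = 10 (giving 190).
Indices 5 through 10: 6 terms.

6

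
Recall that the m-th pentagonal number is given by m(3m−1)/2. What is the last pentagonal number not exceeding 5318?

5192

Solve n(3n−1)/2 ≤ 5318 for integer n.
n = 59 gives 5192 ≤ 5318, while n = 60 gives 5370 > 5318; so the answer is 5192.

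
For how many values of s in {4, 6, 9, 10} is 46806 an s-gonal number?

1

s = 4: P(4, 216) = 46656 and P(4, 217) = 47089; 46806 is not s-gonal.
s = 6: P(6, 153) = 46665 and P(6, 154) = 47278; 46806 is not s-gonal.
s = 9: P(9, 116) = 46806. ✓
s = 10: P(10, 108) = 46332 and P(10, 109) = 47197; 46806 is not s-gonal.
Hits: s ∈ {9} → 1.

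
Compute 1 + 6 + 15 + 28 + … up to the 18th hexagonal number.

Σ i(2i−1) = 2Σi² − Σi over i = 1..18.
Σi = 171 and Σi² = 2109.
2·2109 − 1·171 = 4047.

4047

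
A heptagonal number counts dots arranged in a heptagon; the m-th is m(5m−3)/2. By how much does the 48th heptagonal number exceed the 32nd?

48·(5·48 − 3)/2 = 5688 and 32·(5·32 − 3)/2 = 2512.
Difference: 5688 − 2512 = 3176.

3176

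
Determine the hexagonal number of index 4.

The 4th hexagonal number is n(2n−1) with n = 4.
4·(2·4 − 1) = 4·7 = 28.

28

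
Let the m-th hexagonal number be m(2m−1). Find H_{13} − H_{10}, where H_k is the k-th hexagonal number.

13·(2·13 − 1) = 325 and 10·(2·10 − 1) = 190.
Difference: 325 − 190 = 135.

135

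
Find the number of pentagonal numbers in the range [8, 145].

The n-th pentagonal number is n(3n−1)/2.
Smallest index with value ≥ 8: n = 3 (giving 12).
Largest index with value ≤ 145: n = 10 (giving 145).
Indices 3 through 10: 8 terms.

8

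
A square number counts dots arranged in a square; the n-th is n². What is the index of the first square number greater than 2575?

51

Solve n² > 2575 for integer n.
The largest n with value ≤ 2575 is 50 (since 2500 ≤ 2575 < 2601), so the first above is n = 51, value 2601.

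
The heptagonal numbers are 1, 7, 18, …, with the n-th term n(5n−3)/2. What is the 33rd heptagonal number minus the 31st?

33·(5·33 − 3)/2 = 2673 and 31·(5·31 − 3)/2 = 2356.
Difference: 2673 − 2356 = 317.

317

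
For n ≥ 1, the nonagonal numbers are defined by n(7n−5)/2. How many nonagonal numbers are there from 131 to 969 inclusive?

The n-th nonagonal number is n(7n−5)/2.
Smallest index with value ≥ 131: n = 7 (giving 154).
Largest index with value ≤ 969: n = 17 (giving 969).
Indices 7 through 17: 11 terms.

11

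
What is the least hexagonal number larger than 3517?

3655

Solve n(2n−1) > 3517 for integer n.
The largest n with value ≤ 3517 is 42 (since 3486 ≤ 3517 < 3655), so the first above is n = 43, value 3655.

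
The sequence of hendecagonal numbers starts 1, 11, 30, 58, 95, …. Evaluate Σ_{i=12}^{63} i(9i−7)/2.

374946

Σ i(9i−7)/2 = (9Σi² − 7Σi) / 2 over i = 12..63.
Σi = 2016 − 66 = 1950 and Σi² = 85344 − 506 = 84838.
(9·84838 − 7·1950) / 2 = 749892/2 = 374946.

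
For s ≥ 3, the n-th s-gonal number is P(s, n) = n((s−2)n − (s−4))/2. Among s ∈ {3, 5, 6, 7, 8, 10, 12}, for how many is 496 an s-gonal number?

s = 3: P(3, 31) = 496. ✓
s = 5: P(5, 18) = 477 and P(5, 19) = 532; 496 is not s-gonal.
s = 6: P(6, 16) = 496. ✓
s = 7: P(7, 14) = 469 and P(7, 15) = 540; 496 is not s-gonal.
s = 8: P(8, 13) = 481 and P(8, 14) = 560; 496 is not s-gonal.
s = 10: P(10, 11) = 451 and P(10, 12) = 540; 496 is not s-gonal.
s = 12: P(12, 10) = 460 and P(12, 11) = 561; 496 is not s-gonal.
Hits: s ∈ {3, 6} → 2.

2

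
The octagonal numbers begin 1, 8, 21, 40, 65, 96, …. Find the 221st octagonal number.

146081

221·(3·221 − 2) = 221·661 = 146081.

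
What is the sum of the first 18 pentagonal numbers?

Σ i(3i−1)/2 = (3Σi² − Σi) / 2 over i = 1..18.
Σi = 171 and Σi² = 2109.
(3·2109 − 1·171) / 2 = 6156/2 = 3078.

3078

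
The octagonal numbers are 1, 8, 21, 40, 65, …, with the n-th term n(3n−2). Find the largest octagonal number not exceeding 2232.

Solve n(3n−2) ≤ 2232 for integer n.
n = 27 gives 2133 ≤ 2232, while n = 28 gives 2296 > 2232; so the answer is 2133.

2133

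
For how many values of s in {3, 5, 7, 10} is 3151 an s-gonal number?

1

s = 3: P(3, 78) = 3081 and P(3, 79) = 3160; 3151 is not s-gonal.
s = 5: P(5, 46) = 3151. ✓
s = 7: P(7, 35) = 3010 and P(7, 36) = 3186; 3151 is not s-gonal.
s = 10: P(10, 28) = 3052 and P(10, 29) = 3277; 3151 is not s-gonal.
Hits: s ∈ {5} → 1.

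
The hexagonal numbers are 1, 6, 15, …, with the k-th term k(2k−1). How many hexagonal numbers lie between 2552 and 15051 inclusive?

The n-th hexagonal number is n(2n−1).
Smallest index with value ≥ 2552: n = 36 (giving 2556).
Largest index with value ≤ 15051: n = 87 (giving 15051).
Indices 36 through 87: 52 terms.

52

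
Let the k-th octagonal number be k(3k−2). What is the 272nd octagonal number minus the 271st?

1627

Consecutive octagonal numbers differ by 6n − 5: here 6·272 − 5 = 1627.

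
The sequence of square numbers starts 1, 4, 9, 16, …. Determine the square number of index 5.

The 5th square number is n² with n = 5.
5² = 25.

25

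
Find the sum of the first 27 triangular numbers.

Σ i(i+1)/2 = (Σi² + Σi) / 2 over i = 1..27.
Σi = 378 and Σi² = 6930.
(1·6930 + 1·378) / 2 = 7308/2 = 3654.

3654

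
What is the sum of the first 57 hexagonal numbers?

Σ i(2i−1) = 2Σi² − Σi over i = 1..57.
Σi = 1653 and Σi² = 63365.
2·63365 − 1·1653 = 125077.

125077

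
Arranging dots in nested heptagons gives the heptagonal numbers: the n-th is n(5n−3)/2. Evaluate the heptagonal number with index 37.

37·(5·37 − 3)/2 = 37·182/2 = 37·91 = 3367.

3367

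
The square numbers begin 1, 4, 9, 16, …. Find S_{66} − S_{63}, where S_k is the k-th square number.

66² = 4356 and 63² = 3969.
Difference: 4356 − 3969 = 387.

387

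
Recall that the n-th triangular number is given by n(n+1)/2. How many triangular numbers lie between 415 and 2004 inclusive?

34

The n-th triangular number is n(n+1)/2.
Smallest index with value ≥ 415: n = 29 (giving 435).
Largest index with value ≤ 2004: n = 62 (giving 1953).
Indices 29 through 62: 34 terms.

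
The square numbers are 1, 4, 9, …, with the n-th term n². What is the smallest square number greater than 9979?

Solve n² > 9979 for integer n.
The largest n with value ≤ 9979 is 99 (since 9801 ≤ 9979 < 10000), so the first above is n = 100, value 10000.

10000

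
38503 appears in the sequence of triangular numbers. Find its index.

Set n(n+1)/2 = 38503, giving n² + n − 77006 = 0.
So n = (-1 + 555) / 2 = 554/2 = 277.

277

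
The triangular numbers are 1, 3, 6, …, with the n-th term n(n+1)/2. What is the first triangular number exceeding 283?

300

Solve n(n+1)/2 > 283 for integer n.
The largest n with value ≤ 283 is 23 (since 276 ≤ 283 < 300), so the first above is n = 24, value 300.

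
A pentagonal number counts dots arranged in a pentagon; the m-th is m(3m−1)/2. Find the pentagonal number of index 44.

2882

44·(3·44 − 1)/2 = 44·131/2 = 2882.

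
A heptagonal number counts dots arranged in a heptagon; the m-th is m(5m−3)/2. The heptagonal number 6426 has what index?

Set n(5n−3)/2 = 6426, giving 5n² − 3n − 12852 = 0.
So n = (3 + 507) / 10 = 510/10 = 51.

51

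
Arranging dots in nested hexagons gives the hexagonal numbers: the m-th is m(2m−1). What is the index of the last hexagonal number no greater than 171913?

Solve n(2n−1) ≤ 171913 for integer n.
n = 293 gives 171405 ≤ 171913, while n = 294 gives 172578 > 171913; so the answer is index 293.

293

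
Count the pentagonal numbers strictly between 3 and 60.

The n-th pentagonal number is n(3n−1)/2.
Smallest index with value > 3: n = 2 (giving 5).
Largest index with value < 60: n = 6 (giving 51).
Indices 2 through 6: 5 terms.

5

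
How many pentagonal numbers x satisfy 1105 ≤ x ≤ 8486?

48

The n-th pentagonal number is n(3n−1)/2.
Smallest index with value ≥ 1105: n = 28 (giving 1162).
Largest index with value ≤ 8486: n = 75 (giving 8400).
Indices 28 through 75: 48 terms.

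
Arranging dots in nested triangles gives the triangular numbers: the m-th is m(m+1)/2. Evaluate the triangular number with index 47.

The 47th triangular number is n(n+1)/2 with n = 47.
47·48/2 = 2256/2 = 1128.

1128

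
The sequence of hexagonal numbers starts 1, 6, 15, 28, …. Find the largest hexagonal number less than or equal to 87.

Solve n(2n−1) ≤ 87 for integer n.
n = 6 gives 66 ≤ 87, while n = 7 gives 91 > 87; so the answer is 66.

66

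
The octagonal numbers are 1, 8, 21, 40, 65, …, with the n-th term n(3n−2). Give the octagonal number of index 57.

9633

The 57th octagonal number is n(3n−2) with n = 57.
57·(3·57 − 2) = 57·169 = 9633.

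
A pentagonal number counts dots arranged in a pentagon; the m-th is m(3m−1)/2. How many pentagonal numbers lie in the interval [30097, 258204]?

The n-th pentagonal number is n(3n−1)/2.
Smallest index with value ≥ 30097: n = 142 (giving 30175).
Largest index with value ≤ 258204: n = 415 (giving 258130).
Indices 142 through 415: 274 terms.

274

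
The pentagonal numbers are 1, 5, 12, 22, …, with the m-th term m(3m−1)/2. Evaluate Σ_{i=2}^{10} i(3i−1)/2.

549

Σ i(3i−1)/2 = (3Σi² − Σi) / 2 over i = 2..10.
Σi = 55 − 1 = 54 and Σi² = 385 − 1 = 384.
(3·384 − 1·54) / 2 = 1098/2 = 549.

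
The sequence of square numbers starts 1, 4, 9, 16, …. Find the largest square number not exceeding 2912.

2809

Solve n² ≤ 2912 for integer n.
n = 53 gives 2809 ≤ 2912, while n = 54 gives 2916 > 2912; so the answer is 2809.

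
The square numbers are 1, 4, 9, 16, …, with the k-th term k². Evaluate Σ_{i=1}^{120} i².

583220

Σ_{i=1}^{120} i² = 120·121·241/6 = 583220.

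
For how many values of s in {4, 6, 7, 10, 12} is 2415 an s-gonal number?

1

s = 4: P(4, 49) = 2401 and P(4, 50) = 2500; 2415 is not s-gonal.
s = 6: P(6, 35) = 2415. ✓
s = 7: P(7, 31) = 2356 and P(7, 32) = 2512; 2415 is not s-gonal.
s = 10: P(10, 24) = 2232 and P(10, 25) = 2425; 2415 is not s-gonal.
s = 12: P(12, 22) = 2332 and P(12, 23) = 2553; 2415 is not s-gonal.
Hits: s ∈ {6} → 1.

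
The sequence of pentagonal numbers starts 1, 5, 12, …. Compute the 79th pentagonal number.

The 79th pentagonal number is n(3n−1)/2 with n = 79.
79·(3·79 − 1)/2 = 79·236/2 = 79·118 = 9322.

9322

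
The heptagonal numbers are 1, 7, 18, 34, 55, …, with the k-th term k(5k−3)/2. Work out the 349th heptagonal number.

The 349th heptagonal number is n(5n−3)/2 with n = 349.
349·(5·349 − 3)/2 = 349·1742/2 = 349·871 = 303979.

303979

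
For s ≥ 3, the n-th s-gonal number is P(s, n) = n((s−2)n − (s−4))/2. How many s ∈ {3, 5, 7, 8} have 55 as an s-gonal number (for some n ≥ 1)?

s = 3: P(3, 10) = 55. ✓
s = 5: P(5, 6) = 51 and P(5, 7) = 70; 55 is not s-gonal.
s = 7: P(7, 5) = 55. ✓
s = 8: P(8, 4) = 40 and P(8, 5) = 65; 55 is not s-gonal.
Hits: s ∈ {3, 7} → 2.

2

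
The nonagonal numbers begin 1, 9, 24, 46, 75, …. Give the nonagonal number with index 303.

The 303rd nonagonal number is n(7n−5)/2 with n = 303.
303·(7·303 − 5)/2 = 303·2116/2 = 303·1058 = 320574.

320574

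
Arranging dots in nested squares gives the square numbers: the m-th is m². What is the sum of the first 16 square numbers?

1496

Σ_{i=1}^{16} i² = 16·17·33/6 = 1496.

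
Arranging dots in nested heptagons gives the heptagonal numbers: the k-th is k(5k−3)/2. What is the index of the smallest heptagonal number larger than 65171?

Solve n(5n−3)/2 > 65171 for integer n.
The largest n with value ≤ 65171 is 161 (since 64561 ≤ 65171 < 65367), so the first above is n = 162, value 65367.

162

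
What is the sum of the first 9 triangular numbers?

165

Σ i(i+1)/2 = (Σi² + Σi) / 2 over i = 1..9.
Σi = 45 and Σi² = 285.
(1·285 + 1·45) / 2 = 330/2 = 165.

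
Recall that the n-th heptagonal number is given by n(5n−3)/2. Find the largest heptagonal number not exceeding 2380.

2356

Solve n(5n−3)/2 ≤ 2380 for integer n.
n = 31 gives 2356 ≤ 2380, while n = 32 gives 2512 > 2380; so the answer is 2356.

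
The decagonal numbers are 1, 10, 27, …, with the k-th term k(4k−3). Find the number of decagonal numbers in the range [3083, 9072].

20

The n-th decagonal number is n(4n−3).
Smallest index with value ≥ 3083: n = 29 (giving 3277).
Largest index with value ≤ 9072: n = 48 (giving 9072).
Indices 29 through 48: 20 terms.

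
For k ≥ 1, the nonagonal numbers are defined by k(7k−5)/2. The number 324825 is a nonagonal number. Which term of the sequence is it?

Set n(7n−5)/2 = 324825, giving 7n² − 5n − 649650 = 0.
The discriminant is 25 + 56·324825 = 18190225, and √18190225 = 4265.
So n = (5 + 4265) / 14 = 4270/14 = 305.
Check: 305·(7·305 − 5)/2 = 324825. ✓

305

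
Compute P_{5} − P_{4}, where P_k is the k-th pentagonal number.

13

Consecutive pentagonal numbers differ by 3n − 2: here 3·5 − 2 = 13.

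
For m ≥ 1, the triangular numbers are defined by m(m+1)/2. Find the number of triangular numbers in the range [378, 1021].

18

The n-th triangular number is n(n+1)/2.
Smallest index with value ≥ 378: n = 27 (giving 378).
Largest index with value ≤ 1021: n = 44 (giving 990).
Indices 27 through 44: 18 terms.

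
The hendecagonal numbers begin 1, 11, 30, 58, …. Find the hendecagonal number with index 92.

37766

The 92nd hendecagonal number is n(9n−7)/2 with n = 92.
92·(9·92 − 7)/2 = 92·821/2 = 37766.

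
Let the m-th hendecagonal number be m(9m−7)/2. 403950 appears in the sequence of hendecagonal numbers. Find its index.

300

Set n(9n−7)/2 = 403950, giving 9n² − 7n − 807900 = 0.
So n = (7 + 5393) / 18 = 5400/18 = 300.
Check: 300·(9·300 − 7)/2 = 403950. ✓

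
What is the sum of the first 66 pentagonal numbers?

Σ i(3i−1)/2 = (3Σi² − Σi) / 2 over i = 1..66.
Σi = 2211 and Σi² = 98021.
(3·98021 − 1·2211) / 2 = 291852/2 = 145926.

145926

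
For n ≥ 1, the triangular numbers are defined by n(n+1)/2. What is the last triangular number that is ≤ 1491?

1485

Solve n(n+1)/2 ≤ 1491 for integer n.
n = 54 gives 1485 ≤ 1491, while n = 55 gives 1540 > 1491; so the answer is 1485.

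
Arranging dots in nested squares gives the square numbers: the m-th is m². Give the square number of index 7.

49

The 7th square number is n² with n = 7.
7² = 49.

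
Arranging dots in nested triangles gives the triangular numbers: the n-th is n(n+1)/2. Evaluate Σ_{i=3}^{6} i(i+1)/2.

Σ i(i+1)/2 = (Σi² + Σi) / 2 over i = 3..6.
Σi = 21 − 3 = 18 and Σi² = 91 − 5 = 86.
(1·86 + 1·18) / 2 = 104/2 = 52.

52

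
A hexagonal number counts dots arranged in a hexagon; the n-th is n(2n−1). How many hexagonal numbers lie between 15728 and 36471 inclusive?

The n-th hexagonal number is n(2n−1).
Smallest index with value ≥ 15728: n = 89 (giving 15753).
Largest index with value ≤ 36471: n = 135 (giving 36315).
Indices 89 through 135: 47 terms.

47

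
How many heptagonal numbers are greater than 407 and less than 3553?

The n-th heptagonal number is n(5n−3)/2.
Smallest index with value > 407: n = 14 (giving 469).
Largest index with value < 3553: n = 37 (giving 3367).
Indices 14 through 37: 24 terms.

24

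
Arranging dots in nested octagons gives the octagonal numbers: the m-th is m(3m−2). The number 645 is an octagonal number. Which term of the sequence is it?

Set n(3n−2) = 645, giving 3n² − 2n − 645 = 0.
So n = (2 + 88) / 6 = 90/6 = 15.

15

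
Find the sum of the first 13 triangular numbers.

455

Σ i(i+1)/2 = (Σi² + Σi) / 2 over i = 1..13.
Σi = 91 and Σi² = 819.
(1·819 + 1·91) / 2 = 910/2 = 455.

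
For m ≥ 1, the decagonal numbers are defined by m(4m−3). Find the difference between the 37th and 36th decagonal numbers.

Consecutive decagonal numbers differ by 8n − 7: here 8·37 − 7 = 289.

289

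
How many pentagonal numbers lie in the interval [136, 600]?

The n-th pentagonal number is n(3n−1)/2.
Smallest index with value ≥ 136: n = 10 (giving 145).
Largest index with value ≤ 600: n = 20 (giving 590).
Indices 10 through 20: 11 terms.

11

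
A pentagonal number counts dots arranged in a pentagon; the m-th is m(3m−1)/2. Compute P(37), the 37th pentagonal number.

2035

37·(3·37 − 1)/2 = 37·110/2 = 37·55 = 2035.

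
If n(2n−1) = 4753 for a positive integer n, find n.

Set n(2n−1) = 4753, giving 2n² − n − 4753 = 0.
The discriminant is 1 + 8·4753 = 38025, and √38025 = 195.
So n = (1 + 195) / 4 = 196/4 = 49.
Check: 49·(2·49 − 1) = 4753. ✓

49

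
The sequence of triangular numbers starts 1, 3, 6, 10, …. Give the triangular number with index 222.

The 222nd triangular number is n(n+1)/2 with n = 222.
222·223/2 = 49506/2 = 24753.

24753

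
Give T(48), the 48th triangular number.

1176

The 48th triangular number is n(n+1)/2 with n = 48.
48·49/2 = 2352/2 = 1176.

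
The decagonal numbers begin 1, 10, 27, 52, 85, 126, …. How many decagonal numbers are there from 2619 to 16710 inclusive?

40

The n-th decagonal number is n(4n−3).
Smallest index with value ≥ 2619: n = 26 (giving 2626).
Largest index with value ≤ 16710: n = 65 (giving 16705).
Indices 26 through 65: 40 terms.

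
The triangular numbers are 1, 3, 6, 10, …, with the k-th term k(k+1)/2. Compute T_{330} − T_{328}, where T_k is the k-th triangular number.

330·331/2 = 54615 and 328·329/2 = 53956.
Difference: 54615 − 53956 = 659.

659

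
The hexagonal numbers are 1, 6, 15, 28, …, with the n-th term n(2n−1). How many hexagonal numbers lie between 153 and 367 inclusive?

The n-th hexagonal number is n(2n−1).
Smallest index with value ≥ 153: n = 9 (giving 153).
Largest index with value ≤ 367: n = 13 (giving 325).
Indices 9 through 13: 5 terms.

5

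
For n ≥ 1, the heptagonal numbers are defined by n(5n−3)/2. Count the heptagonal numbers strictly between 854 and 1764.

8

The n-th heptagonal number is n(5n−3)/2.
Smallest index with value > 854: n = 19 (giving 874).
Largest index with value < 1764: n = 26 (giving 1651).
Indices 19 through 26: 8 terms.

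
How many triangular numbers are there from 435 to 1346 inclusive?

The n-th triangular number is n(n+1)/2.
Smallest index with value ≥ 435: n = 29 (giving 435).
Largest index with value ≤ 1346: n = 51 (giving 1326).
Indices 29 through 51: 23 terms.

23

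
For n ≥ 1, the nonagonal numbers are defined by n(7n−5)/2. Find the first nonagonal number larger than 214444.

Solve n(7n−5)/2 > 214444 for integer n.
The largest n with value ≤ 214444 is 247 (since 212914 ≤ 214444 < 214644), so the first above is n = 248, value 214644.

214644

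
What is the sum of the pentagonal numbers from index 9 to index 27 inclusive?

Σ i(3i−1)/2 = (3Σi² − Σi) / 2 over i = 9..27.
Σi = 378 − 36 = 342 and Σi² = 6930 − 204 = 6726.
(3·6726 − 1·342) / 2 = 19836/2 = 9918.

9918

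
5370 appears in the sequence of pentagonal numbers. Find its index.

Set n(3n−1)/2 = 5370, giving 3n² − n − 10740 = 0.
So n = (1 + 359) / 6 = 360/6 = 60.
Check: 60·(3·60 − 1)/2 = 5370. ✓

60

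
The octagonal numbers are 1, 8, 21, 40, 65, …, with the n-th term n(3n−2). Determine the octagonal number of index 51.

The 51st octagonal number is n(3n−2) with n = 51.
51·(3·51 − 2) = 51·151 = 7701.

7701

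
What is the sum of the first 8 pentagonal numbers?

288

Σ i(3i−1)/2 = (3Σi² − Σi) / 2 over i = 1..8.
Σi = 36 and Σi² = 204.
(3·204 − 1·36) / 2 = 576/2 = 288.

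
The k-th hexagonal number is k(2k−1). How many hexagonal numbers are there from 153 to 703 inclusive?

The n-th hexagonal number is n(2n−1).
Smallest index with value ≥ 153: n = 9 (giving 153).
Largest index with value ≤ 703: n = 19 (giving 703).
Indices 9 through 19: 11 terms.

11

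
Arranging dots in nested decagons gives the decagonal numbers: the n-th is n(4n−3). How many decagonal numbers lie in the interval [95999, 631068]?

242

The n-th decagonal number is n(4n−3).
Smallest index with value ≥ 95999: n = 156 (giving 96876).
Largest index with value ≤ 631068: n = 397 (giving 629245).
Indices 156 through 397: 242 terms.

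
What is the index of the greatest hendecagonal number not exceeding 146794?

Solve n(9n−7)/2 ≤ 146794 for integer n.
n = 181 gives 146791 ≤ 146794, while n = 182 gives 148421 > 146794; so the answer is index 181.

181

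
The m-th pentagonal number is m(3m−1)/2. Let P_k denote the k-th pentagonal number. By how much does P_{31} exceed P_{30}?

91

Consecutive pentagonal numbers differ by 3n − 2: here 3·31 − 2 = 91.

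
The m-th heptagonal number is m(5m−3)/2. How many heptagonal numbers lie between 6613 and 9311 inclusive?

The n-th heptagonal number is n(5n−3)/2.
Smallest index with value ≥ 6613: n = 52 (giving 6682).
Largest index with value ≤ 9311: n = 61 (giving 9211).
Indices 52 through 61: 10 terms.

10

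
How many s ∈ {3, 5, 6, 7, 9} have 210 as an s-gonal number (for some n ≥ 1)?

2

s = 3: P(3, 20) = 210. ✓
s = 5: P(5, 12) = 210. ✓
s = 6: P(6, 10) = 190 and P(6, 11) = 231; 210 is not s-gonal.
s = 7: P(7, 9) = 189 and P(7, 10) = 235; 210 is not s-gonal.
s = 9: P(9, 8) = 204 and P(9, 9) = 261; 210 is not s-gonal.
Hits: s ∈ {3, 5} → 2.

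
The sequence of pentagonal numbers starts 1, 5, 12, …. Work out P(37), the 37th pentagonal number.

2035

37·(3·37 − 1)/2 = 37·110/2 = 37·55 = 2035.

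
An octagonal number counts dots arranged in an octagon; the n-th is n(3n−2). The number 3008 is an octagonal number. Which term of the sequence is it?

Set n(3n−2) = 3008, giving 3n² − 2n − 3008 = 0.
So n = (2 + 190) / 6 = 192/6 = 32.
Check: 32·(3·32 − 2) = 3008. ✓

32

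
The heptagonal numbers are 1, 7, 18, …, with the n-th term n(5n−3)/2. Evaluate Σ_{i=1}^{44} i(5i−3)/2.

71940

Σ i(5i−3)/2 = (5Σi² − 3Σi) / 2 over i = 1..44.
Σi = 990 and Σi² = 29370.
(5·29370 − 3·990) / 2 = 143880/2 = 71940.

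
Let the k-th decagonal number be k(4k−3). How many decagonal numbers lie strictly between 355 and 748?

5

The n-th decagonal number is n(4n−3).
Smallest index with value > 355: n = 10 (giving 370).
Largest index with value < 748: n = 14 (giving 742).
Indices 10 through 14: 5 terms.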